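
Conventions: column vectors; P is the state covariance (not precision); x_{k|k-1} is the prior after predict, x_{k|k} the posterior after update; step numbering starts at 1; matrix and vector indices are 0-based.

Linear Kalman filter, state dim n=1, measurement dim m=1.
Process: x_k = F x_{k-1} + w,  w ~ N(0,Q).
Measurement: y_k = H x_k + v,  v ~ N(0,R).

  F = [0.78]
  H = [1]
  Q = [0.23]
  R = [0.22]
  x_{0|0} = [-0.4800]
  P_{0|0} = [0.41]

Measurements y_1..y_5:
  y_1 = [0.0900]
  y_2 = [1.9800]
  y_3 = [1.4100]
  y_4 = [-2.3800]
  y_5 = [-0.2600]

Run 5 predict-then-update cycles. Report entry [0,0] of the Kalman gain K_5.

step 1: x^-=[-0.3744]  P^-=[0.4794]  S=[0.6994]  K=[0.6855]  nu=[0.4644]  x^+=[-0.0561]  P^+=[0.1508]
step 2: x^-=[-0.0437]  P^-=[0.3217]  S=[0.5417]  K=[0.5939]  nu=[2.0237]  x^+=[1.1582]  P^+=[0.1307]
step 3: x^-=[0.9034]  P^-=[0.3095]  S=[0.5295]  K=[0.5845]  nu=[0.5066]  x^+=[1.1995]  P^+=[0.1286]
step 4: x^-=[0.9356]  P^-=[0.3082]  S=[0.5282]  K=[0.5835]  nu=[-3.3156]  x^+=[-0.9991]  P^+=[0.1284]
step 5: x^-=[-0.7793]  P^-=[0.3081]  S=[0.5281]  K=[0.5834]  nu=[0.5193]  x^+=[-0.4763]  P^+=[0.1284]

K[0,0] = 0.5834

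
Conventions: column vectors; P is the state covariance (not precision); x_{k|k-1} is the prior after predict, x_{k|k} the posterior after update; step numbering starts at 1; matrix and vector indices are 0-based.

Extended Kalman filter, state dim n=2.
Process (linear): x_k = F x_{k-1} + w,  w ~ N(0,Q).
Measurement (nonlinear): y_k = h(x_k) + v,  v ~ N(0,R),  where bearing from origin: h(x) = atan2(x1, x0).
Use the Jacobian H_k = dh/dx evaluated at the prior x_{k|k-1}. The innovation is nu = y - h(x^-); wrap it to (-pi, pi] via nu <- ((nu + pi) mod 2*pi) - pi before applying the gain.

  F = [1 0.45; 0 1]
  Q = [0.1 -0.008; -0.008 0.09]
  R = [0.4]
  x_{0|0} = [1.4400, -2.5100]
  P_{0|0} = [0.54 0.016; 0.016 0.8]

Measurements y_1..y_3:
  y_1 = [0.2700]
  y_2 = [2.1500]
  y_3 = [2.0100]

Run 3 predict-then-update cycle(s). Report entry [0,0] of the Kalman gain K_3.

K[0,0] = 0.1903

step 1: x^-=[0.3105, -2.5100]  P^-=[0.8164 0.3680; 0.3680 0.8900]  H_jac=[0.3924 0.0485]  S=[0.5418]  K=[0.6242; 0.3462]  nu=[1.7177]  x^+=[1.3827, -1.9152]  P^+=[0.6053 0.2509; 0.2509 0.8250]
step 2: x^-=[0.5209, -1.9152]  P^-=[1.0981 0.6142; 0.6142 0.9150]  H_jac=[0.4862 0.1322]  S=[0.7545]  K=[0.8152; 0.5561]  nu=[-2.8279]  x^+=[-1.7845, -3.4878]  P^+=[0.5967 0.2721; 0.2721 0.6817]
step 3: x^-=[-3.3540, -3.4878]  P^-=[1.0797 0.5709; 0.5709 0.7717]  H_jac=[0.1490 -0.1432]  S=[0.4154]  K=[0.1903; -0.0614]  nu=[-1.9365]  x^+=[-3.7225, -3.3689]  P^+=[1.0646 0.5757; 0.5757 0.7702]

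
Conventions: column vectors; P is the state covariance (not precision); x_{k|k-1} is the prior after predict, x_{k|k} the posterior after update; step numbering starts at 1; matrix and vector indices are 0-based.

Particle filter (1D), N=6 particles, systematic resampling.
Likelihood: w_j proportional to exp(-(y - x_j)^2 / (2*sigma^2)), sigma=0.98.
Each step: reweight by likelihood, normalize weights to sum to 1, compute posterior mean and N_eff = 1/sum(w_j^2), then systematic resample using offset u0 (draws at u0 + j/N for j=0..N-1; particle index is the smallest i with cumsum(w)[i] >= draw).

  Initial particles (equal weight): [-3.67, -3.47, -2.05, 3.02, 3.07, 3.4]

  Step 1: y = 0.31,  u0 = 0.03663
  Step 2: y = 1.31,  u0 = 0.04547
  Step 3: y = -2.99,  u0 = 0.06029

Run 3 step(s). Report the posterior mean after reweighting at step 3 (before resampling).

step 1: w=[0.0025, 0.0057, 0.5311, 0.2109, 0.1829, 0.0669]  mean=0.3080  Neff=2.7433  idx=[2, 2, 2, 2, 3, 4]
step 2: w=[0.0065, 0.0065, 0.0065, 0.0065, 0.5089, 0.4650]  mean=2.9107  Neff=2.1038  idx=[4, 4, 4, 5, 5, 5]
step 3: w=[0.1926, 0.1926, 0.1926, 0.1407, 0.1407, 0.1407]  mean=3.0411  Neff=5.8578  idx=[0, 1, 2, 2, 4, 5]

post_mean = 3.0411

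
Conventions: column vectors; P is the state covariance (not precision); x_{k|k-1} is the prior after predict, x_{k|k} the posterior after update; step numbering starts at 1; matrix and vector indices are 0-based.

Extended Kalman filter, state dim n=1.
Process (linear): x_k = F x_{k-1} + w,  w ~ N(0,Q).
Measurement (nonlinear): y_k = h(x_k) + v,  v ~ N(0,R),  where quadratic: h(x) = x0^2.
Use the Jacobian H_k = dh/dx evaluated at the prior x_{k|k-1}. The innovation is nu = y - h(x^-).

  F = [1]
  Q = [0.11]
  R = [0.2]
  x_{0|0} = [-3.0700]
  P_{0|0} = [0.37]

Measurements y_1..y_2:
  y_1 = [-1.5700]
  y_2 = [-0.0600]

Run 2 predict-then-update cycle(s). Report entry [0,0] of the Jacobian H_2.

step 1: x^-=[-3.0700]  P^-=[0.4800]  H_jac=[-6.1400]  S=[18.2958]  K=[-0.1611]  nu=[-10.9949]  x^+=[-1.2989]  P^+=[0.0052]
step 2: x^-=[-1.2989]  P^-=[0.1152]  H_jac=[-2.5977]  S=[0.9777]  K=[-0.3062]  nu=[-1.7471]  x^+=[-0.7639]  P^+=[0.0236]

H_jac[0,0] = -2.5977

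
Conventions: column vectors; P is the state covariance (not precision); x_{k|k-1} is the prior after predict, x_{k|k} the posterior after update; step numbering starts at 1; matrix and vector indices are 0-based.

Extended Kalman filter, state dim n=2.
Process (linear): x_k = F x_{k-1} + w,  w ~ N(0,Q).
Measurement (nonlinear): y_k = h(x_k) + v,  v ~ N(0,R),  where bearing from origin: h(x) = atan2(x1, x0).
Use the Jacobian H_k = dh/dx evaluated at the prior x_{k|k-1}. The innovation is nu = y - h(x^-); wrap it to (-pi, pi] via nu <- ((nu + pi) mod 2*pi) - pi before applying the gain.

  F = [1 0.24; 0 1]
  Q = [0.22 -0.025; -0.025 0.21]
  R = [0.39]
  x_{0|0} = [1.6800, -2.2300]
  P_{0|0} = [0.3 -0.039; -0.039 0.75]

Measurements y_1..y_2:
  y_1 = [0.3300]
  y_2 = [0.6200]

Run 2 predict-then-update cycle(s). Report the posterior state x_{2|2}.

x_post = [2.1387, -0.6687]

step 1: x^-=[1.1448, -2.2300]  P^-=[0.5445 0.1160; 0.1160 0.9600]  H_jac=[0.3549 0.1822]  S=[0.5054]  K=[0.4241; 0.4275]  nu=[1.4265]  x^+=[1.7498, -1.6202]  P^+=[0.4536 0.0244; 0.0244 0.8676]
step 2: x^-=[1.3610, -1.6202]  P^-=[0.7352 0.2076; 0.2076 1.0776]  H_jac=[0.3619 0.3040]  S=[0.6315]  K=[0.5212; 0.6377]  nu=[1.4921]  x^+=[2.1387, -0.6687]  P^+=[0.5637 -0.0023; -0.0023 0.8208]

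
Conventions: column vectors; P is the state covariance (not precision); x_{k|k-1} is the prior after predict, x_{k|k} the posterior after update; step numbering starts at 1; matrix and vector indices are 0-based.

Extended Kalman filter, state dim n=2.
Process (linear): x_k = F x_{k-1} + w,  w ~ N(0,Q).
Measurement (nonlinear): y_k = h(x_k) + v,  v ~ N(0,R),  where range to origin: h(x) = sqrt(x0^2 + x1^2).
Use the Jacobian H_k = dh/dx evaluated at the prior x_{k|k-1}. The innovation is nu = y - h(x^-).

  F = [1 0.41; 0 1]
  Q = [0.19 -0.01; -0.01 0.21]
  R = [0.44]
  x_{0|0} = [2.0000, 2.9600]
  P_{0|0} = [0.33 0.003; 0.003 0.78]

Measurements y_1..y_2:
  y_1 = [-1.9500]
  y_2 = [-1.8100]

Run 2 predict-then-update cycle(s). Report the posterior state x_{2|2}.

step 1: x^-=[3.2136, 2.9600]  P^-=[0.6536 0.3128; 0.3128 0.9900]  H_jac=[0.7355 0.6775]  S=[1.5597]  K=[0.4441; 0.5775]  nu=[-6.3191]  x^+=[0.4074, -0.6894]  P^+=[0.3460 -0.0872; -0.0872 0.4698]
step 2: x^-=[0.1248, -0.6894]  P^-=[0.5434 0.0954; 0.0954 0.6798]  H_jac=[0.1781 -0.9840]  S=[1.0820]  K=[0.0027; -0.6025]  nu=[-2.5106]  x^+=[0.1180, 0.8232]  P^+=[0.5434 0.0971; 0.0971 0.2870]

x_post = [0.1180, 0.8232]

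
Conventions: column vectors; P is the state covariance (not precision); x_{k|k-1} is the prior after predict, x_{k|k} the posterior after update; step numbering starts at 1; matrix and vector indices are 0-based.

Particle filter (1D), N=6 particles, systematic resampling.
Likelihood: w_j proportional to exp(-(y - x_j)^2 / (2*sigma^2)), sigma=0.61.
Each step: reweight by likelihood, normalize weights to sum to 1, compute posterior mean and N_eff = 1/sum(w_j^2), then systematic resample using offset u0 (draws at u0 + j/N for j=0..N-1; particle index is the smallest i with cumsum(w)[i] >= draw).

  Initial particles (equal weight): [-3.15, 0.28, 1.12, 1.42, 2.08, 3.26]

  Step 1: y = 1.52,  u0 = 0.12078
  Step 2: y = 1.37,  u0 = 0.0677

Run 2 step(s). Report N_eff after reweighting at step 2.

step 1: w=[0.0000, 0.0489, 0.3110, 0.3805, 0.2530, 0.0066]  mean=1.4501  Neff=3.2471  idx=[2, 2, 3, 3, 4, 4]
step 2: w=[0.1897, 0.1897, 0.2056, 0.2056, 0.1048, 0.1048]  mean=1.4445  Neff=5.6050  idx=[0, 1, 2, 2, 3, 5]

N_eff = 5.6050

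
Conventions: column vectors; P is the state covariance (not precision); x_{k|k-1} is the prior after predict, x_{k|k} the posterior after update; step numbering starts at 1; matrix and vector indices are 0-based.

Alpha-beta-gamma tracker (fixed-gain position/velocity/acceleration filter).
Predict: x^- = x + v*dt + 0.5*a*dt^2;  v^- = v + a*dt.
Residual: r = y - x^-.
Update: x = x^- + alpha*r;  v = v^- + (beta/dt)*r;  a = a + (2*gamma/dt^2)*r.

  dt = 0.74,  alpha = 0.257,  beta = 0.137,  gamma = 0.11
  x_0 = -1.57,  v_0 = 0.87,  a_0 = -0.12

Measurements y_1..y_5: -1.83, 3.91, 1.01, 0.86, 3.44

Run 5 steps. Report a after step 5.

a_post = -0.2857

step 1: x_pred=-0.9591  r=-0.8709  x^+=-1.1829  v^+=0.6200  a^+=-0.4699
step 2: x_pred=-0.8528  r=4.7628  x^+=0.3713  v^+=1.1540  a^+=1.4436
step 3: x_pred=1.6205  r=-0.6105  x^+=1.4636  v^+=2.1092  a^+=1.1983
step 4: x_pred=3.3525  r=-2.4925  x^+=2.7119  v^+=2.5345  a^+=0.1969
step 5: x_pred=4.6414  r=-1.2014  x^+=4.3326  v^+=2.4578  a^+=-0.2857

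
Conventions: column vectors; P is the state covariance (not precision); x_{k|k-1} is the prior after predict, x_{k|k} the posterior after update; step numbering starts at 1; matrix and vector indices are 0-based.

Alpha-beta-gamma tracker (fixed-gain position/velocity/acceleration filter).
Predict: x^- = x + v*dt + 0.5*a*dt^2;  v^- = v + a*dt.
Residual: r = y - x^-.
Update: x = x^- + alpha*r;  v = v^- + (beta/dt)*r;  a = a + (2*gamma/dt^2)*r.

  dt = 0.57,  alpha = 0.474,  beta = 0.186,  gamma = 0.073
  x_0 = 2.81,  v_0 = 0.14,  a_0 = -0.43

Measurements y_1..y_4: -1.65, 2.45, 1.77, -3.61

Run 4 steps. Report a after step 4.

step 1: x_pred=2.8199  r=-4.4699  x^+=0.7012  v^+=-1.5637  a^+=-2.4387
step 2: x_pred=-0.5863  r=3.0363  x^+=0.8529  v^+=-1.9630  a^+=-1.0742
step 3: x_pred=-0.4405  r=2.2105  x^+=0.6073  v^+=-1.8540  a^+=-0.0809
step 4: x_pred=-0.4626  r=-3.1474  x^+=-1.9545  v^+=-2.9271  a^+=-1.4953

a_post = -1.4953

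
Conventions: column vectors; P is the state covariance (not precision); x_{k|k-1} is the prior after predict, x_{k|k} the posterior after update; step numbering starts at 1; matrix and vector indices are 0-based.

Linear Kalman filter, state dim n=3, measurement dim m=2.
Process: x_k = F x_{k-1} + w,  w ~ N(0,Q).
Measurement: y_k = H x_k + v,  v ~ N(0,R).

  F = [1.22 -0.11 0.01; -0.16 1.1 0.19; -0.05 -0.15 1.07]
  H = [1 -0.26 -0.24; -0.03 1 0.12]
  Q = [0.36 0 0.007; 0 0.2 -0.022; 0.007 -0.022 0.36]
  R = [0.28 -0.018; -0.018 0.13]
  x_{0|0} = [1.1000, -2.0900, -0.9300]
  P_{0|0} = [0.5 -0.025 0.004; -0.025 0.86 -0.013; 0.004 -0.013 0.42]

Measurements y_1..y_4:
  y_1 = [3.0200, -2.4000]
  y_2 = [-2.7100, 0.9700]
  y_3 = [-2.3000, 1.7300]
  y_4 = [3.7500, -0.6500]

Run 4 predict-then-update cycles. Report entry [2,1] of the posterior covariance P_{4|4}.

P_post[2,1] = -0.1390

step 1: x^-=[1.5626, -2.6517, -0.7366]  P^-=[1.1215 -0.2338 0.0064; -0.2338 1.2717 -0.0894; 0.0064 -0.0894 0.8648]  S=[1.6446 -0.6178; -0.6178 1.4077]  K=[0.7744 0.1504; 0.0098 0.9051; -0.1250 -0.0448]  nu=[0.5912, 0.3870]  x^+=[2.0786, -2.2957, -0.8278]  P^+=[0.2472 -0.0040 0.1420; -0.0040 0.1294 -0.1005; 0.1420 -0.1005 0.8432]
step 2: x^-=[2.7802, -3.0151, -0.6454]  P^-=[0.7343 -0.0341 0.2011; -0.0341 0.3441 -0.0109; 0.2011 -0.0109 1.3459]  S=[1.0349 -0.1741; -0.1741 0.4922]  K=[0.7023 0.1834; 0.0007 0.6989; -0.0698 0.2691]  nu=[-6.4290, 4.1460]  x^+=[-0.9745, -0.1220, 0.9188]  P^+=[0.2521 -0.0122 0.2582; -0.0122 0.1039 -0.1119; 0.2582 -0.1119 1.2987]
step 3: x^-=[-1.1662, 0.1963, 1.0501]  P^-=[0.7465 -0.0154 0.3597; -0.0154 0.3209 0.0521; 0.3597 0.0521 1.8580]  S=[0.9971 -0.1612; -0.1612 0.4892]  K=[0.7055 0.2435; -0.0035 0.6686; -0.0134 0.5359]  nu=[-0.8307, 1.3727]  x^+=[-1.4180, 1.1170, 1.7969]  P^+=[0.2766 -0.0166 0.3657; -0.0166 0.1015 -0.1249; 0.3657 -0.1249 1.7150]
step 4: x^-=[-1.8348, 1.7970, 1.8260]  P^-=[0.7868 -0.0002 0.5052; -0.0002 0.3232 0.1031; 0.5052 0.1031 2.3272]  S=[0.9931 -0.1565; -0.1565 0.5085]  K=[0.7164 0.2929; -0.0060 0.6580; 0.0348 0.7328]  nu=[6.4903, -2.7211]  x^+=[2.0173, -0.0325, 0.0580]  P^+=[0.2992 -0.0204 0.4550; -0.0204 0.1017 -0.1390; 0.4550 -0.1390 2.0609]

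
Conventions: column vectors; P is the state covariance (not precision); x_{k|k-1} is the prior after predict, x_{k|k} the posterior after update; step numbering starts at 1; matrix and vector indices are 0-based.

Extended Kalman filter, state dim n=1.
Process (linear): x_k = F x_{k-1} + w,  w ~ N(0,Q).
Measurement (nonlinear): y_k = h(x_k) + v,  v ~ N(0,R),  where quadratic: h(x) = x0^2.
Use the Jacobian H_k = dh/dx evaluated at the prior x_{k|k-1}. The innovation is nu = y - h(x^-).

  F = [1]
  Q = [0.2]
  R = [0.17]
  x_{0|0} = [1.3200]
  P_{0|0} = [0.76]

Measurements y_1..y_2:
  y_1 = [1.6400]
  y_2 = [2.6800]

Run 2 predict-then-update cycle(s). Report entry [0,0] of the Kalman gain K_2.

step 1: x^-=[1.3200]  P^-=[0.9600]  H_jac=[2.6400]  S=[6.8608]  K=[0.3694]  nu=[-0.1024]  x^+=[1.2822]  P^+=[0.0238]
step 2: x^-=[1.2822]  P^-=[0.2238]  H_jac=[2.5643]  S=[1.6416]  K=[0.3496]  nu=[1.0360]  x^+=[1.6443]  P^+=[0.0232]

K[0,0] = 0.3496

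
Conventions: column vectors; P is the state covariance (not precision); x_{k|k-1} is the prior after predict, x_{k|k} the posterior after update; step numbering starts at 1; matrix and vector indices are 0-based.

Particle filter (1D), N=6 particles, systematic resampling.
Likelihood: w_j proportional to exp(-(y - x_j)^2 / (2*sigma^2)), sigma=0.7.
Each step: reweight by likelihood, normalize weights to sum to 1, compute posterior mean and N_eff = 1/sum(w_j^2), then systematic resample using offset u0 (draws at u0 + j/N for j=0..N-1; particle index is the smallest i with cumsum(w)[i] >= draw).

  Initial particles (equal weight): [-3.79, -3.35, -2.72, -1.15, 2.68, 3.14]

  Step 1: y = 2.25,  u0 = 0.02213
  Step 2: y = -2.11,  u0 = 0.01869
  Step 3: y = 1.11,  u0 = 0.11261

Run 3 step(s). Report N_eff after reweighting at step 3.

N_eff = 6.0000

step 1: w=[0.0000, 0.0000, 0.0000, 0.0000, 0.6501, 0.3499]  mean=2.8409  Neff=1.8346  idx=[4, 4, 4, 4, 5, 5]
step 2: w=[0.2489, 0.2489, 0.2489, 0.2489, 0.0022, 0.0022]  mean=2.6821  Neff=4.0358  idx=[0, 0, 1, 2, 2, 3]
step 3: w=[0.1667, 0.1667, 0.1667, 0.1667, 0.1667, 0.1667]  mean=2.6800  Neff=6.0000  idx=[0, 1, 2, 3, 4, 5]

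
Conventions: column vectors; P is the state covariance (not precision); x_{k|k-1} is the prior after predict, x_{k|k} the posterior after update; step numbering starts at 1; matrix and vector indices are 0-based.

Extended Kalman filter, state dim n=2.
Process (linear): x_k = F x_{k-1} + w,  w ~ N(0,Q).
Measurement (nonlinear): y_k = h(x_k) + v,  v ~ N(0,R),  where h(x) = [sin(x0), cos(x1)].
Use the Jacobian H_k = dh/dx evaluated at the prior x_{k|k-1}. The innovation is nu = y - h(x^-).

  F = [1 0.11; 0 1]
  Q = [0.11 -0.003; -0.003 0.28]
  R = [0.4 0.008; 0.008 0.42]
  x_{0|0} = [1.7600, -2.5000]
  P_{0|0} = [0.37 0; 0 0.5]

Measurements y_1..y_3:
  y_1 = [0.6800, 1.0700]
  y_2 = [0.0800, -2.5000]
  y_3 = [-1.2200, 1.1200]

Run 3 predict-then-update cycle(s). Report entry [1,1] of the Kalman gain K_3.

step 1: x^-=[1.4850, -2.5000]  P^-=[0.4860 0.0520; 0.0520 0.7800]  H_jac=[0.0857 0.0000; 0.0000 0.5985]  S=[0.4036 0.0107; 0.0107 0.6994]  K=[0.1021 0.0429; -0.0066 0.6676]  nu=[-0.3163, 1.8711]  x^+=[1.5331, -1.2488]  P^+=[0.4805 0.0315; 0.0315 0.4684]
step 2: x^-=[1.3957, -1.2488]  P^-=[0.6031 0.0800; 0.0800 0.7484]  H_jac=[0.1742 0.0000; 0.0000 0.9486]  S=[0.4183 0.0212; 0.0212 1.0934]  K=[0.2479 0.0646; 0.0004 0.6493]  nu=[-0.9047, -2.8165]  x^+=[0.9895, -3.0778]  P^+=[0.5721 0.0307; 0.0307 0.2875]
step 3: x^-=[0.6509, -3.0778]  P^-=[0.6923 0.0593; 0.0593 0.5675]  H_jac=[0.7955 0.0000; 0.0000 0.0638]  S=[0.8382 0.0110; 0.0110 0.4223]  K=[0.6572 -0.0082; 0.0552 0.0843]  nu=[-1.8259, 2.1180]  x^+=[-0.5665, -3.0000]  P^+=[0.3304 0.0286; 0.0286 0.5618]

K[1,1] = 0.0843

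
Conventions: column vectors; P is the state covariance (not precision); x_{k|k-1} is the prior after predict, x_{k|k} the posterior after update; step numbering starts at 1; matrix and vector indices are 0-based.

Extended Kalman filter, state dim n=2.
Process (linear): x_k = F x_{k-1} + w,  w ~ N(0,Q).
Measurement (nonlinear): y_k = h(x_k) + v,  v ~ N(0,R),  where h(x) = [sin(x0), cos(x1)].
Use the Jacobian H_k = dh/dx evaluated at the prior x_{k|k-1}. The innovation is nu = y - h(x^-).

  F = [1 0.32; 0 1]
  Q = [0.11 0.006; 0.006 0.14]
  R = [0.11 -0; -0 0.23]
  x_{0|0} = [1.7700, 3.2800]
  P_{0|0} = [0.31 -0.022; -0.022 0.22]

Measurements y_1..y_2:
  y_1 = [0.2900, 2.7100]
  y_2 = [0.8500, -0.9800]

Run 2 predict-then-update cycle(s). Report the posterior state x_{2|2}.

x_post = [2.9384, 3.5059]

step 1: x^-=[2.8196, 3.2800]  P^-=[0.4284 0.0544; 0.0544 0.3600]  H_jac=[-0.9486 0.0000; 0.0000 0.1380]  S=[0.4955 -0.0071; -0.0071 0.2369]  K=[-0.8201 0.0070; -0.1012 0.2067]  nu=[-0.0265, 3.7004]  x^+=[2.8673, 4.0474]  P^+=[0.0951 0.0117; 0.0117 0.3445]
step 2: x^-=[4.1625, 4.0474]  P^-=[0.2479 0.1280; 0.1280 0.4845]  H_jac=[-0.5226 0.0000; 0.0000 0.7869]  S=[0.1777 -0.0526; -0.0526 0.5300]  K=[-0.6931 0.1212; -0.1683 0.7026]  nu=[1.7026, -0.3630]  x^+=[2.9384, 3.5059]  P^+=[0.1459 0.0354; 0.0354 0.2054]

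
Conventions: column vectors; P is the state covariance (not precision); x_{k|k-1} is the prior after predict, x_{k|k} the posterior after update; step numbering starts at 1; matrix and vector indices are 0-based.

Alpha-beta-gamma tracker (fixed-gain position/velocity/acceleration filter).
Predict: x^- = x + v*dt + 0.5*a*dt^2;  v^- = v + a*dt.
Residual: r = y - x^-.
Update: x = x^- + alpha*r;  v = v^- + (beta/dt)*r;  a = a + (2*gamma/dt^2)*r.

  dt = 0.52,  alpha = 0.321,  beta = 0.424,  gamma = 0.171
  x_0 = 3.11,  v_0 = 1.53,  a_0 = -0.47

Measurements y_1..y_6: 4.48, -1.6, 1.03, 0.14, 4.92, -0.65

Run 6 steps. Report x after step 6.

step 1: x_pred=3.8421  r=0.6379  x^+=4.0468  v^+=1.8058  a^+=0.3369
step 2: x_pred=5.0314  r=-6.6314  x^+=2.9027  v^+=-3.4262  a^+=-8.0505
step 3: x_pred=0.0327  r=0.9973  x^+=0.3528  v^+=-6.7992  a^+=-6.7890
step 4: x_pred=-4.1007  r=4.2407  x^+=-2.7394  v^+=-6.8717  a^+=-1.4255
step 5: x_pred=-6.5054  r=11.4254  x^+=-2.8379  v^+=1.7031  a^+=13.0253
step 6: x_pred=-0.1912  r=-0.4588  x^+=-0.3385  v^+=8.1022  a^+=12.4451

x_post = -0.3385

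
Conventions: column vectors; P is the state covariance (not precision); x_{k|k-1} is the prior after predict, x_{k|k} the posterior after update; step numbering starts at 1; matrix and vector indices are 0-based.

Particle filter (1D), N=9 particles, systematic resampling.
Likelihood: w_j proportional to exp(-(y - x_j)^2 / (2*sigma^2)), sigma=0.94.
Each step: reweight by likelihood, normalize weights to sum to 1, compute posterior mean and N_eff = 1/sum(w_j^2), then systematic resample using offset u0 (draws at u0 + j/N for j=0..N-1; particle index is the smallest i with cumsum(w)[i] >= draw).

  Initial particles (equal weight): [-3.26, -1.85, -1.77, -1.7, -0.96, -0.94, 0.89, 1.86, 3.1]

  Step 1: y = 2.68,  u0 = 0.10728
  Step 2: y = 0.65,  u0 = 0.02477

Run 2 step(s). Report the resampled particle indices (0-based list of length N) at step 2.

resampled_idx = [0, 0, 1, 1, 2, 2, 3, 3, 4]

step 1: w=[0.0000, 0.0000, 0.0000, 0.0000, 0.0003, 0.0003, 0.0931, 0.3899, 0.5163]  mean=2.4080  Neff=2.3404  idx=[7, 7, 7, 7, 8, 8, 8, 8, 8]
step 2: w=[0.2281, 0.2281, 0.2281, 0.2281, 0.0175, 0.0175, 0.0175, 0.0175, 0.0175]  mean=1.9685  Neff=4.7685  idx=[0, 0, 1, 1, 2, 2, 3, 3, 4]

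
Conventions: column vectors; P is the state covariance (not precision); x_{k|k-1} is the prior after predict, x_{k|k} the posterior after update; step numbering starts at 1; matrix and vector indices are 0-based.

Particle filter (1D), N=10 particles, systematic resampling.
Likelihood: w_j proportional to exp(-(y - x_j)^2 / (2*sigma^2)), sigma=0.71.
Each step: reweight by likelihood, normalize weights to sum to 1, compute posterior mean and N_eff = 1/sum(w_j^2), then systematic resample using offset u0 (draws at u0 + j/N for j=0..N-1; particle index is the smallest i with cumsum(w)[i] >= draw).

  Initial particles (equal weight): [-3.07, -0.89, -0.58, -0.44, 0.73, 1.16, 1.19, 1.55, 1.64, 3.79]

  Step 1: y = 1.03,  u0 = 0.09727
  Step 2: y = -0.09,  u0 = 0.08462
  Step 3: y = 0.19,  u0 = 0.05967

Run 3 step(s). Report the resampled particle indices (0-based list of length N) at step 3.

step 1: w=[0.0000, 0.0057, 0.0168, 0.0258, 0.2011, 0.2162, 0.2143, 0.1681, 0.1520, 0.0001]  mean=1.1367  Neff=5.3932  idx=[4, 4, 5, 5, 6, 6, 7, 7, 8, 8]
step 2: w=[0.2460, 0.2460, 0.1017, 0.1017, 0.0944, 0.0944, 0.0333, 0.0333, 0.0246, 0.0246]  mean=1.0037  Neff=6.1361  idx=[0, 0, 1, 1, 1, 2, 3, 4, 6, 9]
step 3: w=[0.1444, 0.1444, 0.1444, 0.1444, 0.1444, 0.0758, 0.0758, 0.0715, 0.0308, 0.0240]  mean=0.8752  Neff=8.1693  idx=[0, 1, 1, 2, 3, 3, 4, 5, 6, 8]

resampled_idx = [0, 1, 1, 2, 3, 3, 4, 5, 6, 8]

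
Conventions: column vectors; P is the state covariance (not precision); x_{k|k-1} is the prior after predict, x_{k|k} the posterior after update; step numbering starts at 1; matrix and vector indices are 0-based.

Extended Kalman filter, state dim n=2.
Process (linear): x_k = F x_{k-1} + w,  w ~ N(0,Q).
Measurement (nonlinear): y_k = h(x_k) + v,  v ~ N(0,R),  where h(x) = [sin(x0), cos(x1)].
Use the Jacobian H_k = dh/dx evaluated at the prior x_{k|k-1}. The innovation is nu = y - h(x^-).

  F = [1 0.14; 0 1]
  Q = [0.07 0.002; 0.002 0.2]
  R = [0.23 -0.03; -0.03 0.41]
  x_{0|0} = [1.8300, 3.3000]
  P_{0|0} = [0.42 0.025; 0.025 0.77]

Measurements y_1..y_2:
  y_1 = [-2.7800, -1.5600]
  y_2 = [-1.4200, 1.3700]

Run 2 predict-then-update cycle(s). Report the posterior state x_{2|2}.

step 1: x^-=[2.2920, 3.3000]  P^-=[0.5121 0.1348; 0.1348 0.9700]  H_jac=[-0.6603 0.0000; 0.0000 0.1577]  S=[0.4533 -0.0440; -0.0440 0.4341]  K=[-0.7486 -0.0270; -0.1637 0.3358]  nu=[-3.5310, -0.5725]  x^+=[4.9508, 3.6859]  P^+=[0.2595 0.0723; 0.0723 0.9040]
step 2: x^-=[5.4668, 3.6859]  P^-=[0.3675 0.2009; 0.2009 1.1040]  H_jac=[0.6849 0.0000; 0.0000 0.5178]  S=[0.4024 0.0412; 0.0412 0.7060]  K=[0.6141 0.1115; 0.2605 0.7945]  nu=[-0.6913, 2.2255]  x^+=[5.2903, 5.2740]  P^+=[0.2014 0.0527; 0.0527 0.6140]

x_post = [5.2903, 5.2740]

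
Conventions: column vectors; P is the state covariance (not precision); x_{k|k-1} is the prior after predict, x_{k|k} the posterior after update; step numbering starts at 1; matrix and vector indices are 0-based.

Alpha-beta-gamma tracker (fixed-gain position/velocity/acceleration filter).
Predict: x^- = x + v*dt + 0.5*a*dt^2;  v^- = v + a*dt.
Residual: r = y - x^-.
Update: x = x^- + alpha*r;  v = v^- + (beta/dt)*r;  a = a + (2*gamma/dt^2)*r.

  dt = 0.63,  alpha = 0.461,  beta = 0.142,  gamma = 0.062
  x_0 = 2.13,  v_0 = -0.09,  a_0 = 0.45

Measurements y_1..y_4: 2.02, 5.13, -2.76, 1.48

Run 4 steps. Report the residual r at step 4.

step 1: x_pred=2.1626  r=-0.1426  x^+=2.0969  v^+=0.1614  a^+=0.4054
step 2: x_pred=2.2790  r=2.8510  x^+=3.5933  v^+=1.0594  a^+=1.2962
step 3: x_pred=4.5179  r=-7.2779  x^+=1.1628  v^+=0.2356  a^+=-0.9776
step 4: x_pred=1.1172  r=0.3628  x^+=1.2845  v^+=-0.2986  a^+=-0.8643

resid = 0.3628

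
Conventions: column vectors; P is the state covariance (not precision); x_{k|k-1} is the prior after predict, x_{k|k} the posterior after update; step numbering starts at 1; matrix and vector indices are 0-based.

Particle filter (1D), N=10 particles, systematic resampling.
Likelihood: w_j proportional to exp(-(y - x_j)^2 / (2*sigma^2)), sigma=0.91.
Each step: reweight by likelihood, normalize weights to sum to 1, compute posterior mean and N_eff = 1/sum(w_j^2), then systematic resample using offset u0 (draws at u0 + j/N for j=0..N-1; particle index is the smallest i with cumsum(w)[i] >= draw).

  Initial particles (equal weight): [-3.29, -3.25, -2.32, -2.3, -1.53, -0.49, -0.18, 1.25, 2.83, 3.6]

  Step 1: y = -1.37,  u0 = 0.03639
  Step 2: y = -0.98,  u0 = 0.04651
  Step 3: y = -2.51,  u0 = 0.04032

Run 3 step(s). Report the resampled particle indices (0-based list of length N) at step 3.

step 1: w=[0.0313, 0.0343, 0.1680, 0.1719, 0.2853, 0.1815, 0.1232, 0.0046, 0.0000, 0.0000]  mean=-1.5412  Neff=5.2789  idx=[1, 2, 3, 3, 4, 4, 4, 5, 5, 6]
step 2: w=[0.0074, 0.0565, 0.0583, 0.0583, 0.1391, 0.1391, 0.1391, 0.1444, 0.1444, 0.1134]  mean=-1.2237  Neff=8.1534  idx=[1, 3, 4, 5, 5, 6, 7, 8, 8, 9]
step 3: w=[0.2182, 0.2171, 0.1249, 0.1249, 0.1249, 0.1249, 0.0190, 0.0190, 0.0190, 0.0084]  mean=-1.7989  Neff=6.3201  idx=[0, 0, 1, 1, 2, 2, 3, 4, 5, 6]

resampled_idx = [0, 0, 1, 1, 2, 2, 3, 4, 5, 6]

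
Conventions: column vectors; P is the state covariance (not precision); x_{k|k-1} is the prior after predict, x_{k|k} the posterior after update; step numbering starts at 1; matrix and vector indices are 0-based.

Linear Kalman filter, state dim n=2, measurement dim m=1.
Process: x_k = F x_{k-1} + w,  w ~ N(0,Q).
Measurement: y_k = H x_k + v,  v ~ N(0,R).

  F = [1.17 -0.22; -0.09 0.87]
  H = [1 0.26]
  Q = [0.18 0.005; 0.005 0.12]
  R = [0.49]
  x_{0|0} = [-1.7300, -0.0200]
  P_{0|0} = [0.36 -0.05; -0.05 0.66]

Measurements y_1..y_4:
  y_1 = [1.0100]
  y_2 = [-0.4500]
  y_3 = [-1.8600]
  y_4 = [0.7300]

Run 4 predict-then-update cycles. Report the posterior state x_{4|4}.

step 1: x^-=[-2.0197, 0.1383]  P^-=[0.7305 -0.2111; -0.2111 0.6303]  S=[1.1533]  K=[0.5858; -0.0410]  nu=[2.9937]  x^+=[-0.2660, 0.0157]  P^+=[0.3347 -0.1834; -0.1834 0.6284]
step 2: x^-=[-0.3147, 0.0376]  P^-=[0.7631 -0.3409; -0.3409 0.6270]  S=[1.1182]  K=[0.6031; -0.1590]  nu=[-0.1451]  x^+=[-0.4022, 0.0607]  P^+=[0.3563 -0.2336; -0.2336 0.5988]
step 3: x^-=[-0.4839, 0.0890]  P^-=[0.8170 -0.3895; -0.3895 0.6127]  S=[1.1458]  K=[0.6246; -0.2009]  nu=[-1.3992]  x^+=[-1.3579, 0.3701]  P^+=[0.3699 -0.2457; -0.2457 0.5664]
step 4: x^-=[-1.6701, 0.4442]  P^-=[0.8403 -0.3974; -0.3974 0.5902]  S=[1.1636]  K=[0.6334; -0.2096]  nu=[2.2846]  x^+=[-0.2231, -0.0347]  P^+=[0.3735 -0.2429; -0.2429 0.5391]

x_post = [-0.2231, -0.0347]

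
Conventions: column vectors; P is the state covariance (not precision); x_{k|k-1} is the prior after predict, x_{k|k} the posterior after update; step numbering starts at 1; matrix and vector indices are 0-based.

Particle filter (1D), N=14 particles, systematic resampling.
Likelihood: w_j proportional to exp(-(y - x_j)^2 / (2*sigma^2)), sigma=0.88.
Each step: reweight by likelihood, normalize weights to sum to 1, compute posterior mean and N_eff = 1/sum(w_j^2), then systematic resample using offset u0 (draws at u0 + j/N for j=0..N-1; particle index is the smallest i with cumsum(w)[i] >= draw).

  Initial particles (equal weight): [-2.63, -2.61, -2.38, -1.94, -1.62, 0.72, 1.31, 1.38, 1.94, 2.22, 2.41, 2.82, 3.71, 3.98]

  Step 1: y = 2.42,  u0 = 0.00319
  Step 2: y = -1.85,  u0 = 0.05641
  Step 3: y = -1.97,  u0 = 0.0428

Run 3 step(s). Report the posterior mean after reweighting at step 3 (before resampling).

step 1: w=[0.0000, 0.0000, 0.0000, 0.0000, 0.0000, 0.0287, 0.0837, 0.0923, 0.1599, 0.1808, 0.1855, 0.1673, 0.0633, 0.0385]  mean=2.2763  Neff=7.0190  idx=[5, 6, 7, 8, 8, 8, 9, 9, 10, 10, 10, 11, 11, 12]
step 2: w=[0.8182, 0.0922, 0.0691, 0.0055, 0.0055, 0.0055, 0.0013, 0.0013, 0.0005, 0.0005, 0.0005, 0.0000, 0.0000, 0.0000]  mean=0.8465  Neff=1.4647  idx=[0, 0, 0, 0, 0, 0, 0, 0, 0, 0, 0, 1, 2, 4]
step 3: w=[0.0894, 0.0894, 0.0894, 0.0894, 0.0894, 0.0894, 0.0894, 0.0894, 0.0894, 0.0894, 0.0894, 0.0092, 0.0068, 0.0005]  mean=0.7305  Neff=11.3554  idx=[0, 1, 2, 2, 3, 4, 5, 6, 6, 7, 8, 9, 10, 10]

post_mean = 0.7305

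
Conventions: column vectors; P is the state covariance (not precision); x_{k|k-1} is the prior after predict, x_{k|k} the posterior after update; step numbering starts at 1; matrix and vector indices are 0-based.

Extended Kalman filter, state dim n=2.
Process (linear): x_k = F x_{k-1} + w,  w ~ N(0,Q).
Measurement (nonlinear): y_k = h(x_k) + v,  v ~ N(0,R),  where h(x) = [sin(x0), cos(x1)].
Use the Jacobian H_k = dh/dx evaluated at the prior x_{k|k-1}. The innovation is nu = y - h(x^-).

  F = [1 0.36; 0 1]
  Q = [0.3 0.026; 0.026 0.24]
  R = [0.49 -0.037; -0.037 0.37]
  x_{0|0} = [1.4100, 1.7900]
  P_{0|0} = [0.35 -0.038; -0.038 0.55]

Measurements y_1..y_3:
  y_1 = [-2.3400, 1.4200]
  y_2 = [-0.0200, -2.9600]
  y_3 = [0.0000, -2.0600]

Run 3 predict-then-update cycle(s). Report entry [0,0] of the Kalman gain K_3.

K[0,0] = 0.2081

step 1: x^-=[2.0544, 1.7900]  P^-=[0.6939 0.1860; 0.1860 0.7900]  H_jac=[-0.4650 0.0000; 0.0000 -0.9761]  S=[0.6400 0.0474; 0.0474 1.1226]  K=[-0.4937 -0.1409; -0.0845 -0.6833]  nu=[-3.2253, 1.6375]  x^+=[3.4161, 0.9437]  P^+=[0.5091 0.0347; 0.0347 0.2558]
step 2: x^-=[3.7558, 0.9437]  P^-=[0.8672 0.1528; 0.1528 0.4958]  H_jac=[-0.8172 0.0000; 0.0000 -0.8097]  S=[1.0692 0.0641; 0.0641 0.6951]  K=[-0.6558 -0.1175; -0.0826 -0.5700]  nu=[0.5563, -3.5468]  x^+=[3.8077, 2.9193]  P^+=[0.3879 0.0237; 0.0237 0.2567]
step 3: x^-=[4.8587, 2.9193]  P^-=[0.7382 0.1421; 0.1421 0.4967]  H_jac=[0.1458 0.0000; 0.0000 -0.2204]  S=[0.5057 -0.0416; -0.0416 0.3941]  K=[0.2081 -0.0575; 0.0183 -0.2759]  nu=[0.9893, -1.0846]  x^+=[5.1269, 3.2366]  P^+=[0.7140 0.1315; 0.1315 0.4661]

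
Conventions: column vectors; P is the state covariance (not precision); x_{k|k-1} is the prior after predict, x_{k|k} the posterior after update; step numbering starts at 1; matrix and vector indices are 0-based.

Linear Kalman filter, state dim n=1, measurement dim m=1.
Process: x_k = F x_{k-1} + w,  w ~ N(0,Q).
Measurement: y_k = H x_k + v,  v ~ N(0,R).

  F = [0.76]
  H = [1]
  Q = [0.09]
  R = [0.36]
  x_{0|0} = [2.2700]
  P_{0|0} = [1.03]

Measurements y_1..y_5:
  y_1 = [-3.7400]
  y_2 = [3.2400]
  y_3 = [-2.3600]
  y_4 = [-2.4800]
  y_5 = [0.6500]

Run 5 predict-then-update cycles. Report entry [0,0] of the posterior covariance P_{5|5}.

P_post[0,0] = 0.1074

step 1: x^-=[1.7252]  P^-=[0.6849]  S=[1.0449]  K=[0.6555]  nu=[-5.4652]  x^+=[-1.8571]  P^+=[0.2360]
step 2: x^-=[-1.4114]  P^-=[0.2263]  S=[0.5863]  K=[0.3860]  nu=[4.6514]  x^+=[0.3839]  P^+=[0.1390]
step 3: x^-=[0.2918]  P^-=[0.1703]  S=[0.5303]  K=[0.3211]  nu=[-2.6518]  x^+=[-0.5597]  P^+=[0.1156]
step 4: x^-=[-0.4253]  P^-=[0.1568]  S=[0.5168]  K=[0.3034]  nu=[-2.0547]  x^+=[-1.0486]  P^+=[0.1092]
step 5: x^-=[-0.7970]  P^-=[0.1531]  S=[0.5131]  K=[0.2984]  nu=[1.4470]  x^+=[-0.3653]  P^+=[0.1074]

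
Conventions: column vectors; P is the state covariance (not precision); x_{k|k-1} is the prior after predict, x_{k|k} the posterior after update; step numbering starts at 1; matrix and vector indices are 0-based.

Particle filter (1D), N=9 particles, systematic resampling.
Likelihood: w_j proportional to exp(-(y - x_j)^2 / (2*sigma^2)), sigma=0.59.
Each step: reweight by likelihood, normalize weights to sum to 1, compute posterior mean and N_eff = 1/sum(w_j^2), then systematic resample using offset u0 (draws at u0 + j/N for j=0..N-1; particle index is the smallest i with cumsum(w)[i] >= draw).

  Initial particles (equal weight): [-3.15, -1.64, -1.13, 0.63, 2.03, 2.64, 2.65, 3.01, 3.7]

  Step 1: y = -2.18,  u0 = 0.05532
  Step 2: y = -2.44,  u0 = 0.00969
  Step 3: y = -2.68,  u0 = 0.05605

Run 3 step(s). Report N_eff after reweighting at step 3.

N_eff = 6.4154

step 1: w=[0.2307, 0.5863, 0.1829, 0.0000, 0.0000, 0.0000, 0.0000, 0.0000, 0.0000]  mean=-1.8951  Neff=2.3230  idx=[0, 0, 1, 1, 1, 1, 1, 2, 2]
step 2: w=[0.1547, 0.1547, 0.1273, 0.1273, 0.1273, 0.1273, 0.1273, 0.0271, 0.0271]  mean=-2.0795  Neff=7.6733  idx=[0, 0, 1, 2, 3, 4, 4, 5, 6]
step 3: w=[0.2108, 0.2108, 0.2108, 0.0612, 0.0612, 0.0612, 0.0612, 0.0612, 0.0612]  mean=-2.5951  Neff=6.4154  idx=[0, 0, 1, 1, 2, 2, 4, 6, 8]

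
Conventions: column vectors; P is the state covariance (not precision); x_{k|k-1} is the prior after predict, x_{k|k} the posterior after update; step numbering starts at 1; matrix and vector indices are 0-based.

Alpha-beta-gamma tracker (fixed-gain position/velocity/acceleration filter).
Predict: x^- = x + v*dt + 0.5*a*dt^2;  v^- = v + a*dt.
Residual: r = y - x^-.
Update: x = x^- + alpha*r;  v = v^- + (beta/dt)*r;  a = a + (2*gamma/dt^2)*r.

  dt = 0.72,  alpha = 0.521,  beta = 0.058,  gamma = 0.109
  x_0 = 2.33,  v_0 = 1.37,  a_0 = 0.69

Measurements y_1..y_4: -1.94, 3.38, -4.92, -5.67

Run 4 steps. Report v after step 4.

step 1: x_pred=3.4952  r=-5.4352  x^+=0.6635  v^+=1.4290  a^+=-1.5957
step 2: x_pred=1.2787  r=2.1013  x^+=2.3735  v^+=0.4494  a^+=-0.7120
step 3: x_pred=2.5125  r=-7.4325  x^+=-1.3598  v^+=-0.6620  a^+=-3.8376
step 4: x_pred=-2.8312  r=-2.8388  x^+=-4.3102  v^+=-3.6538  a^+=-5.0313

v_post = -3.6538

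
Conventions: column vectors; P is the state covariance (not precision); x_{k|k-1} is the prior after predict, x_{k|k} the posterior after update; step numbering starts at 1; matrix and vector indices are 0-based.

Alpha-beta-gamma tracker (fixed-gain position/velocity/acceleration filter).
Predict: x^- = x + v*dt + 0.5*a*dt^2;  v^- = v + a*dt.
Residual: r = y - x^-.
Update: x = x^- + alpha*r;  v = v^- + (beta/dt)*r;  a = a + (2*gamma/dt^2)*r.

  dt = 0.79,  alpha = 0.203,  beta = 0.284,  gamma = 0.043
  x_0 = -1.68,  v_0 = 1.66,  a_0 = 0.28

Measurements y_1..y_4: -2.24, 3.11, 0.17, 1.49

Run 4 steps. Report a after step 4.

a_post = -0.2212

step 1: x_pred=-0.2812  r=-1.9588  x^+=-0.6789  v^+=1.1770  a^+=0.0101
step 2: x_pred=0.2541  r=2.8559  x^+=0.8339  v^+=2.2117  a^+=0.4036
step 3: x_pred=2.7070  r=-2.5370  x^+=2.1920  v^+=1.6185  a^+=0.0540
step 4: x_pred=3.4875  r=-1.9975  x^+=3.0820  v^+=0.9431  a^+=-0.2212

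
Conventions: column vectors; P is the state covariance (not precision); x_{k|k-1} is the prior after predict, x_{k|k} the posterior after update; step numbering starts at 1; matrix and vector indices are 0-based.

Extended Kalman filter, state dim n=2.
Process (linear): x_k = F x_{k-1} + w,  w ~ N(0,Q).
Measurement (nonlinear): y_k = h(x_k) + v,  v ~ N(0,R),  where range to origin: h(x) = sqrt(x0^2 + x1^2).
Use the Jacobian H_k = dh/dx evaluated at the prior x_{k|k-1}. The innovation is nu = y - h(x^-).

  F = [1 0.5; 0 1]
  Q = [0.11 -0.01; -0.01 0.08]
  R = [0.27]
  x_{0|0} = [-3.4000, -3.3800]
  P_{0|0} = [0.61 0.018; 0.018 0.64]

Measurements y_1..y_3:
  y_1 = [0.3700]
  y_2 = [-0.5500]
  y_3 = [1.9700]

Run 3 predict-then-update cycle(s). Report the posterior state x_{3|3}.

step 1: x^-=[-5.0900, -3.3800]  P^-=[0.8980 0.3280; 0.3280 0.7200]  H_jac=[-0.8331 -0.5532]  S=[1.4158]  K=[-0.6565; -0.4743]  nu=[-5.7400]  x^+=[-1.3215, -0.6575]  P^+=[0.2877 -0.1129; -0.1129 0.4015]
step 2: x^-=[-1.6503, -0.6575]  P^-=[0.3852 0.0779; 0.0779 0.4815]  H_jac=[-0.9290 -0.3701]  S=[0.7220]  K=[-0.5356; -0.3470]  nu=[-2.3264]  x^+=[-0.4042, 0.1498]  P^+=[0.1781 -0.0563; -0.0563 0.3945]
step 3: x^-=[-0.3293, 0.1498]  P^-=[0.3304 0.1309; 0.1309 0.4745]  H_jac=[-0.9102 0.4142]  S=[0.5264]  K=[-0.4683; 0.1470]  nu=[1.6082]  x^+=[-1.0824, 0.3862]  P^+=[0.2150 0.1672; 0.1672 0.4632]

x_post = [-1.0824, 0.3862]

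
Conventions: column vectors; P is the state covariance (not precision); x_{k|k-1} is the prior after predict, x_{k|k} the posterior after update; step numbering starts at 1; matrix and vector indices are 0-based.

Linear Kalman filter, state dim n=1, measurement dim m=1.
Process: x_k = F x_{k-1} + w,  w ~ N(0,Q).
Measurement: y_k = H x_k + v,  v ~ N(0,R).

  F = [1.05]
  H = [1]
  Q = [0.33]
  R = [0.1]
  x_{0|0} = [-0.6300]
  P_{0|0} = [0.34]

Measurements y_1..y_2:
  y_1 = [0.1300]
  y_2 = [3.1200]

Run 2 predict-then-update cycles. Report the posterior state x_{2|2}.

step 1: x^-=[-0.6615]  P^-=[0.7049]  S=[0.8049]  K=[0.8758]  nu=[0.7915]  x^+=[0.0317]  P^+=[0.0876]
step 2: x^-=[0.0332]  P^-=[0.4266]  S=[0.5266]  K=[0.8101]  nu=[3.0868]  x^+=[2.5338]  P^+=[0.0810]

x_post = [2.5338]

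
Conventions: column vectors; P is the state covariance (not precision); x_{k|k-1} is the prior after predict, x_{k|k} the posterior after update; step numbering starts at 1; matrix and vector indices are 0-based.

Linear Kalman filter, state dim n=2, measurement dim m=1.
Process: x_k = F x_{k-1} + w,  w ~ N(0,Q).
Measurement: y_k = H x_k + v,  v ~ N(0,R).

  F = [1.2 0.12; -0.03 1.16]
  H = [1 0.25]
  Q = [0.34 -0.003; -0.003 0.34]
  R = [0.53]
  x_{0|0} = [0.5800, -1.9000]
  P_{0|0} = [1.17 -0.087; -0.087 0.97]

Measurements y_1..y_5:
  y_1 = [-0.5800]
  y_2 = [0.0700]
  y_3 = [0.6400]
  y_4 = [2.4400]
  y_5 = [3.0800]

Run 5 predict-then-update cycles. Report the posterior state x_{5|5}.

x_post = [2.7695, -0.7189]

step 1: x^-=[0.4680, -2.2214]  P^-=[2.0137 -0.0309; -0.0309 1.6523]  S=[2.6315]  K=[0.7623; 0.1452]  nu=[-0.4927]  x^+=[0.0925, -2.2930]  P^+=[0.4846 -0.3222; -0.3222 1.5968]
step 2: x^-=[-0.1642, -2.6626]  P^-=[0.9680 -0.2456; -0.2456 2.5116]  S=[1.5322]  K=[0.5917; 0.2495]  nu=[0.8999]  x^+=[0.3682, -2.4380]  P^+=[0.4315 -0.4718; -0.4718 2.4162]
step 3: x^-=[0.1493, -2.8392]  P^-=[0.8603 -0.3372; -0.3372 3.6244]  S=[1.4483]  K=[0.5358; 0.3928]  nu=[1.2005]  x^+=[0.7926, -2.3676]  P^+=[0.4445 -0.6421; -0.6421 3.4009]
step 4: x^-=[0.6670, -2.7702]  P^-=[0.8442 -0.4370; -0.4370 4.9614]  S=[1.4657]  K=[0.5014; 0.5481]  nu=[2.4656]  x^+=[1.9032, -1.4189]  P^+=[0.4757 -0.8398; -0.8398 4.5211]
step 5: x^-=[2.1136, -1.7031]  P^-=[0.8482 -0.5568; -0.5568 6.4825]  S=[1.5050]  K=[0.4711; 0.7069]  nu=[1.3922]  x^+=[2.7695, -0.7189]  P^+=[0.5142 -1.0580; -1.0580 5.7305]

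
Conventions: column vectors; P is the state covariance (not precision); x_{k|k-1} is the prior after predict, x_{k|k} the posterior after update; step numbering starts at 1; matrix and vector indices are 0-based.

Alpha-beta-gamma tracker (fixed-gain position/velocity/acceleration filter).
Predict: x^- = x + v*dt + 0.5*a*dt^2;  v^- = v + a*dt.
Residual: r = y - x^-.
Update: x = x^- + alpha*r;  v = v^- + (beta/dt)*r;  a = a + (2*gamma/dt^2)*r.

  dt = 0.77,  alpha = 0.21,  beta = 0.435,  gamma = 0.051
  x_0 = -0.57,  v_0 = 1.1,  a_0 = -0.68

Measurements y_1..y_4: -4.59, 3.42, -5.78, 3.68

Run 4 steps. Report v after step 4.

step 1: x_pred=0.0754  r=-4.6654  x^+=-0.9043  v^+=-2.0593  a^+=-1.4826
step 2: x_pred=-2.9295  r=6.3495  x^+=-1.5961  v^+=0.3862  a^+=-0.3903
step 3: x_pred=-1.4144  r=-4.3656  x^+=-2.3312  v^+=-2.3806  a^+=-1.1413
step 4: x_pred=-4.5026  r=8.1826  x^+=-2.7843  v^+=1.3632  a^+=0.2664

v_post = 1.3632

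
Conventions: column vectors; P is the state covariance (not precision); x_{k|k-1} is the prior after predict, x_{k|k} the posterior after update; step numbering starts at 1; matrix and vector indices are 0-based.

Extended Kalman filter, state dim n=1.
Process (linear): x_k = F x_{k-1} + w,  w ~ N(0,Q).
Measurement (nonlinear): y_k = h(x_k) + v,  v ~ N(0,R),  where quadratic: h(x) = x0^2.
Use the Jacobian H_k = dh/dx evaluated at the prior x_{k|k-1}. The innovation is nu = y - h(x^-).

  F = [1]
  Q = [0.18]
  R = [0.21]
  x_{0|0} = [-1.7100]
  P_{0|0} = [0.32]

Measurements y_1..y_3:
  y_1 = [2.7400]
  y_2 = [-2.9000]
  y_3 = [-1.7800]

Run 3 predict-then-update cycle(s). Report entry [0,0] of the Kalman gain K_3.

step 1: x^-=[-1.7100]  P^-=[0.5000]  H_jac=[-3.4200]  S=[6.0582]  K=[-0.2823]  nu=[-0.1841]  x^+=[-1.6580]  P^+=[0.0173]
step 2: x^-=[-1.6580]  P^-=[0.1973]  H_jac=[-3.3161]  S=[2.3799]  K=[-0.2750]  nu=[-5.6491]  x^+=[-0.1048]  P^+=[0.0174]
step 3: x^-=[-0.1048]  P^-=[0.1974]  H_jac=[-0.2096]  S=[0.2187]  K=[-0.1892]  nu=[-1.7910]  x^+=[0.2341]  P^+=[0.1896]

K[0,0] = -0.1892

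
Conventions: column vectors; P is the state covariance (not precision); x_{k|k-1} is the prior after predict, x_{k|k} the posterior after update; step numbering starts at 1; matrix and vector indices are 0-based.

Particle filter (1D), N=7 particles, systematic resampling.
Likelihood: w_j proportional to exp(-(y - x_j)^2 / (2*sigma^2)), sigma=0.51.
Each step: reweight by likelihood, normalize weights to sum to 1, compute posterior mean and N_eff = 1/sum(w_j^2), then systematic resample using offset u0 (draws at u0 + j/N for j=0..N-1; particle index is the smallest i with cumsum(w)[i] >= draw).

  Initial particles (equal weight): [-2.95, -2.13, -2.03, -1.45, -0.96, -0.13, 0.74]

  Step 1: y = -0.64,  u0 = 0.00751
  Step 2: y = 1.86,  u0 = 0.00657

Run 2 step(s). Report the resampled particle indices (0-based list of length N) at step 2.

resampled_idx = [5, 5, 5, 5, 6, 6, 6]

step 1: w=[0.0000, 0.0079, 0.0137, 0.1596, 0.4626, 0.3417, 0.0145]  mean=-0.7540  Neff=2.8036  idx=[1, 3, 4, 4, 4, 5, 5]
step 2: w=[0.0000, 0.0000, 0.0002, 0.0002, 0.0002, 0.4997, 0.4997]  mean=-0.1306  Neff=2.0028  idx=[5, 5, 5, 5, 6, 6, 6]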